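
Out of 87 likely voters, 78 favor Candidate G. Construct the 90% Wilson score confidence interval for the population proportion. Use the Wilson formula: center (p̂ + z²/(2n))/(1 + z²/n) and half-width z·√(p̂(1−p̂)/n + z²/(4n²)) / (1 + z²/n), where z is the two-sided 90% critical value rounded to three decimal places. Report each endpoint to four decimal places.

(0.8304, 0.9388)

Here p̂ = 78/87 = 0.89655 and z = 1.645 (z² = 2.706025).
Denominator 1 + z²/n = 1 + 2.706025/87 = 1.031104.
Center = (0.89655 + 0.015552)/1.031104 = 0.88459.
Radicand: p̂(1−p̂)/n + z²/(4n²) = 0.001066054 + 0.000089379 = 0.001155433.
Half-width = z·√(radicand)/denom = 1.645·0.033992/1.031104 = 0.05423.
CI: 0.88459 ± 0.05423 = (0.8304, 0.9388).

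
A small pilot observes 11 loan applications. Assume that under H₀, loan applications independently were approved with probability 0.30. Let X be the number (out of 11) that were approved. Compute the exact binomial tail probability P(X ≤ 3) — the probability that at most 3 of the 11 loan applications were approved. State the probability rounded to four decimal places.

X is binomial with n = 11 and p = 0.30.
P(X ≤ 3) = C(11,0)·0.30^0·0.70^11 + C(11,1)·0.30^1·0.70^10 + C(11,2)·0.30^2·0.70^9 + C(11,3)·0.30^3·0.70^8.
= 0.019773 + 0.093217 + 0.199750 + 0.256822 = 0.5696.

P = 0.5696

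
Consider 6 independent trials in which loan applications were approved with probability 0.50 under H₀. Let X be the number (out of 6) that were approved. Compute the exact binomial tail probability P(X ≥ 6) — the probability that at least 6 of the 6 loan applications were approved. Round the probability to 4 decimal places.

P = 0.0156

X ~ Binomial(n=6, p=0.50).
P(X ≥ 6) = C(6,6)·0.50^6·0.50^0.
= 0.015625 = 0.0156.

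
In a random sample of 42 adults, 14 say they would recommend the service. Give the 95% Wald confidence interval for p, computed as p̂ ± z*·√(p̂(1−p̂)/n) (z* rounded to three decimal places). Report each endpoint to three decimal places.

(0.191, 0.476)

The sample proportion is 14/42 = 0.33333.
SE = √(p̂(1−p̂)/n) = √(0.222222/42) = 0.072739.
For 95% confidence, z* = 1.960.
Margin = 1.960·0.072739 = 0.14257.
Interval: 0.33333 ± 0.14257 → (0.191, 0.476).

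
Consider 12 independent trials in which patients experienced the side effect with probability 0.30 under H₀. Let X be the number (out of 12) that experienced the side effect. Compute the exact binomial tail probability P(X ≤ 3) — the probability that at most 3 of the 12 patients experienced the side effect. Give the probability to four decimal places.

P = 0.4925

X is binomial with n = 12 and p = 0.30.
P(X ≤ 3) = C(12,0)·0.30^0·0.70^12 + C(12,1)·0.30^1·0.70^11 + C(12,2)·0.30^2·0.70^10 + C(12,3)·0.30^3·0.70^9.
= 0.013841 + 0.071184 + 0.167790 + 0.239700 = 0.4925.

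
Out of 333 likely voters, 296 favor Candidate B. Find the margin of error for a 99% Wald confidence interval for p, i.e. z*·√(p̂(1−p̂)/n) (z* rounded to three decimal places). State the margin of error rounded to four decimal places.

ME = 0.0444

With x = 296 successes in n = 333, p̂ = 0.88889.
SE = √(p̂(1−p̂)/n) = √(0.098765/333) = 0.017222.
z* = 2.576 at the 99% level.
So ME = 0.0444.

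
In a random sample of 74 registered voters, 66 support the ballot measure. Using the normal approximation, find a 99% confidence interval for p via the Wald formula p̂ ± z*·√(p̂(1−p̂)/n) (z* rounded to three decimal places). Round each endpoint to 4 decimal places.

(0.7989, 0.9849)

The sample proportion is 66/74 = 0.89189.
Standard error of p̂: √(0.096421/74) = √0.001302983 = 0.036097.
The 99% critical value is z* = 2.576.
Margin of error: 2.576 × 0.036097 = 0.09299.
CI: 0.89189 ± 0.09299 = (0.7989, 0.9849).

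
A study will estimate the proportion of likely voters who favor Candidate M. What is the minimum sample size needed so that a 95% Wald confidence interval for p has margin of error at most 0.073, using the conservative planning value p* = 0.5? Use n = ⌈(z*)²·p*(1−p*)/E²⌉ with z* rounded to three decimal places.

For 95% confidence, z* = 1.960.
p*(1−p*) = 0.50·0.50 = 0.2500.
Required n before rounding: 3.841600 × 0.2500 / 0.073² = 180.221.
Rounding up, n = 181.

n = 181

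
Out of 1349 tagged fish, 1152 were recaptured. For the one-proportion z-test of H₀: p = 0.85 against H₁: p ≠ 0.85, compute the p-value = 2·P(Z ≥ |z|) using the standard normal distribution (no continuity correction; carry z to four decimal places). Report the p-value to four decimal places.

p-value = 0.6833

With x = 1152 successes in n = 1349, p̂ = 0.85397.
Null standard error: √(0.85·0.15/1349) = √0.000094514 = 0.009722.
Test statistic (full precision, shown to 4 dp): z = (1152/1349 − 0.85)/SE₀ ≈ 0.4079.
p-value = 2·P(Z ≥ |z|) with z = 0.4079 → 0.6833.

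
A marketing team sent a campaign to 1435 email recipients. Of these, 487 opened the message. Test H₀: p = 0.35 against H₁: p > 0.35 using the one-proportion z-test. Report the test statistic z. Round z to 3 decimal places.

p̂ = 487/1435 = 0.33937.
Under H₀, SE = √(p₀(1−p₀)/n) = √(0.35·0.65/1435) = √0.000158537 = 0.012591.
Test statistic: z = -0.01063/0.012591 = -0.844.

z = -0.844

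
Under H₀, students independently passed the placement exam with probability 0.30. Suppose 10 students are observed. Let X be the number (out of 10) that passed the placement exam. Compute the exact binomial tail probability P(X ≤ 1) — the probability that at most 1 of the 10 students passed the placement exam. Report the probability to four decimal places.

P = 0.1493

X is binomial with n = 10 and p = 0.30.
P(X ≤ 1) = C(10,0)·0.30^0·0.70^10 + C(10,1)·0.30^1·0.70^9.
= 0.028248 + 0.121061 = 0.1493.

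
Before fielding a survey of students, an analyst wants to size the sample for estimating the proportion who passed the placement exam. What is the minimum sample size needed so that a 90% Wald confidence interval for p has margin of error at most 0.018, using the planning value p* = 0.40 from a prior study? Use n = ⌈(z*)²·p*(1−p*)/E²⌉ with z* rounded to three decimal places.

n = 2005

For 90% confidence, z* = 1.645.
p*(1−p*) = 0.2400.
(z*)²·p*(1−p*)/E² = 2.706025·0.2400/0.000324 = 2004.463.
⌈2004.463⌉ = 2005.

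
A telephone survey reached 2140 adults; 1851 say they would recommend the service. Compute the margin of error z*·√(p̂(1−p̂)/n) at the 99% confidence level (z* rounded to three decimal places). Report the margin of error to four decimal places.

ME = 0.0190

The sample proportion is 1851/2140 = 0.86495.
SE(p̂) = √(0.86495·0.13505/2140) = 0.007388.
z* = 2.576 at the 99% level.
So ME = 0.0190.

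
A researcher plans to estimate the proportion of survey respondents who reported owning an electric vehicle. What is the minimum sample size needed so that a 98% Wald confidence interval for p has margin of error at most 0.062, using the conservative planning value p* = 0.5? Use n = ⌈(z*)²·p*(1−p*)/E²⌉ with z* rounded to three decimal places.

The 98% critical value is z* = 2.326.
p*(1−p*) = 0.50·0.50 = 0.2500.
(z*)²·p*(1−p*)/E² = 5.410276·0.2500/0.003844 = 351.865.
⌈351.865⌉ = 352.

n = 352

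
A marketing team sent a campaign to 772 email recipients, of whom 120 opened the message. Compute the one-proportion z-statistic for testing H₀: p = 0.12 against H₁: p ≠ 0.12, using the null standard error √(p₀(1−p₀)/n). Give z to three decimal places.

z = 3.030

The sample proportion is 120/772 = 0.15544.
SE₀ = √(0.12·0.88/772) = 0.011696.
z = (0.15544 − 0.12)/0.011696 = 0.03544/0.011696 = 3.030.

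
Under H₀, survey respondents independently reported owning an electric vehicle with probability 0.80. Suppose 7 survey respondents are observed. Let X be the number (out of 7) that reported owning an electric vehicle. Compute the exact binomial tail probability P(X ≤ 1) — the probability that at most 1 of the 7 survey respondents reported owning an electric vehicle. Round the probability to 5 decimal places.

P = 0.00037

X is binomial with n = 7 and p = 0.80.
P(X ≤ 1) = C(7,0)·0.80^0·0.20^7 + C(7,1)·0.80^1·0.20^6.
= 0.000013 + 0.000358 = 0.00037.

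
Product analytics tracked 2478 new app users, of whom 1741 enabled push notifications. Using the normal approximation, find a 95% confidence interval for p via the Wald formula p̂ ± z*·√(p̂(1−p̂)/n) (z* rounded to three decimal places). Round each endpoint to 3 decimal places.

(0.685, 0.721)

With x = 1741 successes in n = 2478, p̂ = 0.70258.
SE = √(p̂(1−p̂)/n) = √(0.208960/2478) = 0.009183.
z* = 1.960 at the 95% level.
Margin of error: 1.960 × 0.009183 = 0.01800.
Interval: 0.70258 ± 0.01800 → (0.685, 0.721).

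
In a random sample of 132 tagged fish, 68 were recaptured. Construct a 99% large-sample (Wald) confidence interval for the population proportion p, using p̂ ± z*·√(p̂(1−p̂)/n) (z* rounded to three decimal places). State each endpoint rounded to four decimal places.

The sample proportion is 68/132 = 0.51515.
Standard error of p̂: √(0.249770/132) = √0.001892200 = 0.043499.
The 99% critical value is z* = 2.576.
Margin of error: 2.576 × 0.043499 = 0.11205.
So the interval runs from 0.4031 to 0.6272.

(0.4031, 0.6272)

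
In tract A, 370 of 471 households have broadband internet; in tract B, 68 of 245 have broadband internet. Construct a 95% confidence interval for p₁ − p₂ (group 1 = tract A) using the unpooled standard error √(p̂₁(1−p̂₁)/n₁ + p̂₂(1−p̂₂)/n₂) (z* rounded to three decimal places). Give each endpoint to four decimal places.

(0.4408, 0.5752)

p̂₁ = 0.78556, p̂₂ = 0.27755, so the observed difference is 0.50801.
Unpooled SE = √(p̂₁(1−p̂₁)/n₁ + p̂₂(1−p̂₂)/n₂) = √(0.000357652 + 0.000818434) = 0.034294.
The 95% critical value is z* = 1.960. Margin of error = 0.06722.
Interval: 0.50801 ± 0.06722 → (0.4408, 0.5752).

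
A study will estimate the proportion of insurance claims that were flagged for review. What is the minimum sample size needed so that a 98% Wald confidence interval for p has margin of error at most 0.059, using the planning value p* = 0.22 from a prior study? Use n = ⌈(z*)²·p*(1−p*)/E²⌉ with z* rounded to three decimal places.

z* = 2.326 at the 98% level.
p*(1−p*) = 0.22·0.78 = 0.1716.
(z*)²·p*(1−p*)/E² = 5.410276·0.1716/0.003481 = 266.706.
⌈266.706⌉ = 267.

n = 267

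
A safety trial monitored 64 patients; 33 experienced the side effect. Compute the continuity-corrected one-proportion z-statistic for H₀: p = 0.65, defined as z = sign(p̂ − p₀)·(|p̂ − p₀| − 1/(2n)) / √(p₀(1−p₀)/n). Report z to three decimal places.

The sample proportion is 33/64 = 0.51562. p̂ − p₀ = -0.134375.
Continuity correction 1/(2n) = 1/128 = 0.007812.
Corrected numerator: |-0.134375| − 0.007812 = 0.126563.
Null standard error: √(0.65·0.35/64) = √0.003554687 = 0.059621.
z = −0.126563/0.059621 = -2.123.

z = -2.123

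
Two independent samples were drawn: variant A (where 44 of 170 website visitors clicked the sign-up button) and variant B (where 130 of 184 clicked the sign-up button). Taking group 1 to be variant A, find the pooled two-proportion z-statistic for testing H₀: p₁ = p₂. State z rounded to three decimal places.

Sample proportions: p̂₁ = 44/170 = 0.25882 and p̂₂ = 130/184 = 0.70652.
Pooling: p̂ = 174/354 = 0.49153.
Pooled SE = √[0.2499282·0.01131714] ≈ 0.053183.
z = -0.44770/0.053183 = -8.418.

z = -8.418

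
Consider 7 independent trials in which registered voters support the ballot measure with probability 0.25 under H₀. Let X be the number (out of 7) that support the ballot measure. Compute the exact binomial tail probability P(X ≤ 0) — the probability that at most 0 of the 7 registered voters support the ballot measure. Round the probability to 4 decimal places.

P = 0.1335

X ~ Binomial(n=7, p=0.25).
P(X ≤ 0) = C(7,0)·0.25^0·0.75^7.
= 0.133484 = 0.1335.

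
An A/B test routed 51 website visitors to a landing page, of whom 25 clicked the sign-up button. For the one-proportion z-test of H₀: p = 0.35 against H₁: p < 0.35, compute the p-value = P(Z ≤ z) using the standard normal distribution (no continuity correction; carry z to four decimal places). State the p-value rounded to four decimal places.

p̂ = 25/51 = 0.49020.
Null standard error: √(0.35·0.65/51) = √0.004460784 = 0.066789.
z = (p̂ − p₀)/SE = (25/51 − 0.35)/0.066789 ≈ 2.0991.
p-value = P(Z ≤ z) with z = 2.0991 → 0.9821.

p-value = 0.9821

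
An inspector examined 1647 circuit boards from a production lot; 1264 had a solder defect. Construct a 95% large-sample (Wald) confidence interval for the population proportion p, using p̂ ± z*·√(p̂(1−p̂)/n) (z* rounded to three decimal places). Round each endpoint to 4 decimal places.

(0.7471, 0.7879)

The sample proportion is 1264/1647 = 0.76746.
SE(p̂) = √(0.76746·0.23254/1647) = 0.010410.
The 95% critical value is z* = 1.960.
Margin = 1.960·0.010410 = 0.02040.
So the interval runs from 0.7471 to 0.7879.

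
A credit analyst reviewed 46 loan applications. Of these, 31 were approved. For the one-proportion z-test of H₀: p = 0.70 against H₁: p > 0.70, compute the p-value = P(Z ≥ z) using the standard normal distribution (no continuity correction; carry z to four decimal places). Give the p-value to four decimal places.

The sample proportion is 31/46 = 0.67391.
Under H₀, SE = √(p₀(1−p₀)/n) = √(0.70·0.30/46) = √0.004565217 = 0.067566.
z = (p̂ − p₀)/SE = (31/46 − 0.70)/0.067566 ≈ -0.3861.
From the standard normal, P(Z ≥ z) = 0.6503.

p-value = 0.6503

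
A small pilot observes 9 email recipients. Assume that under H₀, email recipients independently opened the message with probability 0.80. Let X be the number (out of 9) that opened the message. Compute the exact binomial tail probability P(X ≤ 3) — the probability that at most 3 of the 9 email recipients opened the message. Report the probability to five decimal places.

P = 0.00307

X ~ Binomial(n=9, p=0.80).
P(X ≤ 3) = C(9,0)·0.80^0·0.20^9 + C(9,1)·0.80^1·0.20^8 + C(9,2)·0.80^2·0.20^7 + C(9,3)·0.80^3·0.20^6.
= 0.000001 + 0.000018 + 0.000295 + 0.002753 = 0.00307.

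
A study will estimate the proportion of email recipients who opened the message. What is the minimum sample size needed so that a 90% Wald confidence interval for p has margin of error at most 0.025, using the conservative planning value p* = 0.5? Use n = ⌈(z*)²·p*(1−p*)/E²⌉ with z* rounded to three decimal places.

The 90% critical value is z* = 1.645.
p*(1−p*) = 0.2500.
Required n before rounding: 2.706025 × 0.2500 / 0.025² = 1082.410.
⌈1082.410⌉ = 1083.

n = 1083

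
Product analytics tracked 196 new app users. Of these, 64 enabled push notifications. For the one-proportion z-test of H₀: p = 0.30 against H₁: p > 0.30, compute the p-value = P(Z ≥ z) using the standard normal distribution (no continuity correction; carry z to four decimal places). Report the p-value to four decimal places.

The sample proportion is 64/196 = 0.32653.
Under H₀, SE = √(p₀(1−p₀)/n) = √(0.30·0.70/196) = √0.001071429 = 0.032733.
z = (p̂ − p₀)/SE = (64/196 − 0.30)/0.032733 ≈ 0.8105.
From the standard normal, P(Z ≥ z) = 0.2088.

p-value = 0.2088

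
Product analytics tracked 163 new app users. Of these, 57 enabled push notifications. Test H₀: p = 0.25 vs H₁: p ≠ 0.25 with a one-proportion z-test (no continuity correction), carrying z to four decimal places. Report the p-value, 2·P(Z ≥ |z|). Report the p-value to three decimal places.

p-value = 0.003

p̂ = 57/163 = 0.34969.
Under H₀, SE = √(p₀(1−p₀)/n) = √(0.25·0.75/163) = √0.001150307 = 0.033916.
z = (p̂ − p₀)/SE = (57/163 − 0.25)/0.033916 ≈ 2.9394.
From the standard normal, 2·P(Z ≥ |z|) = 0.003.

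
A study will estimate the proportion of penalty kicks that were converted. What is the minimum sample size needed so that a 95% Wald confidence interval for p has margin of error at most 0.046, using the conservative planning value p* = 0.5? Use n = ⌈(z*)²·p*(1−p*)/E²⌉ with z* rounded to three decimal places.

n = 454

For 95% confidence, z* = 1.960.
p*(1−p*) = 0.2500.
(z*)²·p*(1−p*)/E² = 3.841600·0.2500/0.002116 = 453.875.
⌈453.875⌉ = 454.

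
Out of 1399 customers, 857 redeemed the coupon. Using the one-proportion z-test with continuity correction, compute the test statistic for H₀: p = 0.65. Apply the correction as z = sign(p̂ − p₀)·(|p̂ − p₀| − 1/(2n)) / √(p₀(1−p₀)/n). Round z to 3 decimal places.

z = -2.906

p̂ = 857/1399 = 0.61258. p̂ − p₀ = -0.037420.
Continuity correction 1/(2n) = 1/2798 = 0.000357.
Corrected numerator: |-0.037420| − 0.000357 = 0.037063.
SE₀ = √(0.65·0.35/1399) = 0.012752.
z = −0.037063/0.012752 = -2.906.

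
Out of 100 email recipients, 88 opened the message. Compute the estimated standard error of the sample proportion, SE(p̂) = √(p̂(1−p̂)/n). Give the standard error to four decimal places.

With x = 88 successes in n = 100, p̂ = 0.88000.
p̂(1−p̂) = 0.105600.
Dividing by n and taking the root: √0.001056000 = 0.0325.

SE = 0.0325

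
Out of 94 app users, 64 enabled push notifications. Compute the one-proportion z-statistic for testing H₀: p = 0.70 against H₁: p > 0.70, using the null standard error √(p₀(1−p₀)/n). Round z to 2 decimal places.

z = -0.41

The sample proportion is 64/94 = 0.68085.
SE₀ = √(0.70·0.30/94) = 0.047266.
z = (p̂ − p₀)/SE = (0.68085 − 0.70)/0.047266 = -0.41.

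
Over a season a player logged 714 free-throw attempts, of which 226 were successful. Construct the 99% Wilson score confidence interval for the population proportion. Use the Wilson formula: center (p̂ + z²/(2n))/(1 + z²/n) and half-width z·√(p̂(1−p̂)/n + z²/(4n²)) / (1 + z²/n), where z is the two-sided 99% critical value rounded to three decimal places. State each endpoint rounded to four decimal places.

(0.2736, 0.3629)

Here p̂ = 226/714 = 0.31653 and z = 2.576 (z² = 6.635776).
1 + z²/n = 1.009294.
Center = (0.31653 + 0.004647)/1.009294 = 0.31822.
Radicand: p̂(1−p̂)/n + z²/(4n²) = 0.000302994 + 0.000003254 = 0.000306248.
Half-width = z·√(radicand)/denom = 2.576·0.017500/1.009294 = 0.04466.
Interval: 0.31822 ± 0.04466 → (0.2736, 0.3629).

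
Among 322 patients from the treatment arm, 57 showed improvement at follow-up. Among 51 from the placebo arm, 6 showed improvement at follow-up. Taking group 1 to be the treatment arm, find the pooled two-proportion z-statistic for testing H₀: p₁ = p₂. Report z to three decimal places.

Sample proportions: p̂₁ = 57/322 = 0.17702 and p̂₂ = 6/51 = 0.11765.
Pooled p̂ = (57+6)/(322+51) = 63/373 = 0.16890.
Pooled SE = √[0.1403733·0.02271343] ≈ 0.056466.
z = (p̂₁ − p̂₂)/SE = (0.17702 − 0.11765)/0.056466 = 0.05937/0.056466 = 1.051.

z = 1.051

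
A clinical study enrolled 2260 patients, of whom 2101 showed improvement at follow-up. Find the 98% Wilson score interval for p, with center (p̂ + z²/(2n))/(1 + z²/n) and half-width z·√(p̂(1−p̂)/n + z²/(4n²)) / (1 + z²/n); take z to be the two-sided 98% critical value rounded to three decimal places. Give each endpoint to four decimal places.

Here p̂ = 2101/2260 = 0.92965 and z = 2.326 (z² = 5.410276).
Denominator 1 + z²/n = 1 + 5.410276/2260 = 1.002394.
Center = (0.92965 + 0.001197)/1.002394 = 0.92862.
Radicand: p̂(1−p̂)/n + z²/(4n²) = 0.000028940 + 0.000000265 = 0.000029205.
Half-width = z·√(radicand)/denom = 2.326·0.005404/1.002394 = 0.01254.
Interval: 0.92862 ± 0.01254 → (0.9161, 0.9412).

(0.9161, 0.9412)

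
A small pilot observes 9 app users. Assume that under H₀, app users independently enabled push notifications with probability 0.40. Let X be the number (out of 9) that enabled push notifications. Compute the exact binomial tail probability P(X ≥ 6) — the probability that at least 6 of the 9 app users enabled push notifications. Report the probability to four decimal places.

X ~ Binomial(n=9, p=0.40).
P(X ≥ 6) = C(9,6)·0.40^6·0.60^3 + C(9,7)·0.40^7·0.60^2 + C(9,8)·0.40^8·0.60^1 + C(9,9)·0.40^9·0.60^0.
= 0.074318 + 0.021234 + 0.003539 + 0.000262 = 0.0994.

P = 0.0994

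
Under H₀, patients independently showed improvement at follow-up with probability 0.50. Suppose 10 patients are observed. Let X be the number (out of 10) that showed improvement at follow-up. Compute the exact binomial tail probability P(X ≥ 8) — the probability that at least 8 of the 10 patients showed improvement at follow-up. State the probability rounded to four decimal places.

X is binomial with n = 10 and p = 0.50.
P(X ≥ 8) = C(10,8)·0.50^8·0.50^2 + C(10,9)·0.50^9·0.50^1 + C(10,10)·0.50^10·0.50^0.
= 0.043945 + 0.009766 + 0.000977 = 0.0547.

P = 0.0547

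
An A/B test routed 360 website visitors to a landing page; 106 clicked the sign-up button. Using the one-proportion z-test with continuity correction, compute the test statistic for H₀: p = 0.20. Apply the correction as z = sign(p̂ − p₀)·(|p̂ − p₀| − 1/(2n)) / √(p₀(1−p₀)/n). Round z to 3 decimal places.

z = 4.414

The sample proportion is 106/360 = 0.29444. p̂ − p₀ = 0.094444.
1/(2n) = 0.001389.
Corrected numerator: |0.094444| − 0.001389 = 0.093055.
Under H₀, SE = √(p₀(1−p₀)/n) = √(0.20·0.80/360) = √0.000444444 = 0.021082.
z = +0.093055/0.021082 = 4.414.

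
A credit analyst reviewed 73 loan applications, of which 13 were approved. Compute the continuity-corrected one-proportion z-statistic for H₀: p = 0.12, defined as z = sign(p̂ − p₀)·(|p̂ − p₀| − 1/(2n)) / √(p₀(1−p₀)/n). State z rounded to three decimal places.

Sample proportion p̂ = 13/73 = 0.17808. p̂ − p₀ = 0.058082.
Continuity correction 1/(2n) = 1/146 = 0.006849.
Corrected numerator: |0.058082| − 0.006849 = 0.051233.
Null standard error: √(0.12·0.88/73) = √0.001446575 = 0.038034.
z = (+)0.051233/0.038034 = 1.347.

z = 1.347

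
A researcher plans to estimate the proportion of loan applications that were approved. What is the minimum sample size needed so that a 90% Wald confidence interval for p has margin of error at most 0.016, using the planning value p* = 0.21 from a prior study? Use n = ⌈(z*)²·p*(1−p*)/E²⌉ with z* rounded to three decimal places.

n = 1754

The 90% critical value is z* = 1.645.
p*(1−p*) = 0.21·0.79 = 0.1659.
Required n before rounding: 2.706025 × 0.1659 / 0.016² = 1753.631.
Rounding up, n = 1754.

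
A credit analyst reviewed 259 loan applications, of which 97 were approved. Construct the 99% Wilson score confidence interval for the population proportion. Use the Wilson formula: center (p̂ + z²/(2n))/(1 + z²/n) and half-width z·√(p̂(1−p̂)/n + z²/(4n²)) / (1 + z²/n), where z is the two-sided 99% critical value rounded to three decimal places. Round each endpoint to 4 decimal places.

(0.3011, 0.4542)

p̂ = 97/259 = 0.37452; z = 2.576, so z² = 6.635776.
Denominator 1 + z²/n = 1 + 6.635776/259 = 1.025621.
Center = (0.37452 + 0.012810)/1.025621 = 0.37765.
Radicand: p̂(1−p̂)/n + z²/(4n²) = 0.000904456 + 0.000024730 = 0.000929186.
Half-width = 2.576·√0.000929186/1.025621 = 0.07656.
Interval: 0.37765 ± 0.07656 → (0.3011, 0.4542).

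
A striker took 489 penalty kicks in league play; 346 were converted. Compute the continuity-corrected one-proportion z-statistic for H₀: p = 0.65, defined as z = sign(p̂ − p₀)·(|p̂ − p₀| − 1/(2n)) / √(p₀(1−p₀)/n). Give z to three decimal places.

Sample proportion p̂ = 346/489 = 0.70757. p̂ − p₀ = 0.057566.
1/(2n) = 0.001022.
Corrected numerator: |0.057566| − 0.001022 = 0.056544.
Under H₀, SE = √(p₀(1−p₀)/n) = √(0.65·0.35/489) = √0.000465235 = 0.021569.
z = +0.056544/0.021569 = 2.622.

z = 2.622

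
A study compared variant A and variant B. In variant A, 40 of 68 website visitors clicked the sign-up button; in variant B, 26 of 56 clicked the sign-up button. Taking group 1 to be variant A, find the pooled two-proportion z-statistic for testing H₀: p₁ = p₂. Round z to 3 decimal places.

Sample proportions: p̂₁ = 40/68 = 0.58824 and p̂₂ = 26/56 = 0.46429.
Pooling: p̂ = 66/124 = 0.53226.
SE = √[p̂(1−p̂)(1/n₁+1/n₂)] = √[0.53226·0.46774·(1/68+1/56)] ≈ 0.090038.
z = 0.12395/0.090038 = 1.377.

z = 1.377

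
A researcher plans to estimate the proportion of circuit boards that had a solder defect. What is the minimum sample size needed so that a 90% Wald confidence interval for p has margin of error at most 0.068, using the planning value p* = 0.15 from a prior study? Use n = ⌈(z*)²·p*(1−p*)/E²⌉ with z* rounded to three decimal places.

n = 75

For 90% confidence, z* = 1.645.
p*(1−p*) = 0.15·0.85 = 0.1275.
(z*)²·p*(1−p*)/E² = 2.706025·0.1275/0.004624 = 74.615.
Rounding up, n = 75.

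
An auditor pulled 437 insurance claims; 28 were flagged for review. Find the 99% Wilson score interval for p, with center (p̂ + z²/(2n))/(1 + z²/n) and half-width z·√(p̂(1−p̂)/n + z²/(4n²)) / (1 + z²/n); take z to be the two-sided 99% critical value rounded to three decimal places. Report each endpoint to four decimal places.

(0.0399, 0.1012)

p̂ = 28/437 = 0.06407; z = 2.576, so z² = 6.635776.
1 + z²/n = 1.015185.
Center = (0.06407 + 0.007592)/1.015185 = 0.07059.
Radicand: p̂(1−p̂)/n + z²/(4n²) = 0.000137226 + 0.000008687 = 0.000145913.
Half-width = 2.576·√0.000145913/1.015185 = 0.03065.
Interval: 0.07059 ± 0.03065 → (0.0399, 0.1012).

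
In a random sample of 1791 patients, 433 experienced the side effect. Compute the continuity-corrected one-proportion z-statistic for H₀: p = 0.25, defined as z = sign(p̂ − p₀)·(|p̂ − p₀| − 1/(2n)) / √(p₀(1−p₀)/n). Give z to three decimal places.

z = -0.778

The sample proportion is 433/1791 = 0.24176. p̂ − p₀ = -0.008236.
1/(2n) = 0.000279.
Corrected numerator: |-0.008236| − 0.000279 = 0.007957.
Null standard error: √(0.25·0.75/1791) = √0.000104690 = 0.010232.
z = −0.007957/0.010232 = -0.778.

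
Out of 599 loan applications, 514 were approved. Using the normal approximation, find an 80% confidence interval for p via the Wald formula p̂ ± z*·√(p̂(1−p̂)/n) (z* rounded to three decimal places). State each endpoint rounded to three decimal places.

p̂ = 514/599 = 0.85810.
SE = √(p̂(1−p̂)/n) = √(0.121767/599) = 0.014258.
For 80% confidence, z* = 1.282.
Margin of error: 1.282 × 0.014258 = 0.01828.
CI: 0.85810 ± 0.01828 = (0.840, 0.876).

(0.840, 0.876)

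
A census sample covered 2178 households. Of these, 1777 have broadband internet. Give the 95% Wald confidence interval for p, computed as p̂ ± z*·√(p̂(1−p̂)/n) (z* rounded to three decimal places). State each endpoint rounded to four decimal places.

(0.7996, 0.8322)

Sample proportion p̂ = 1777/2178 = 0.81589.
SE(p̂) = √(0.81589·0.18411/2178) = 0.008305.
The 95% critical value is z* = 1.960.
Margin = 1.960·0.008305 = 0.01628.
So the interval runs from 0.7996 to 0.8322.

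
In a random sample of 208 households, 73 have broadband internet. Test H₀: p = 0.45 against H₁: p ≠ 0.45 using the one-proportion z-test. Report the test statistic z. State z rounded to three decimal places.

p̂ = 73/208 = 0.35096.
SE₀ = √(0.45·0.55/208) = 0.034495.
z = (p̂ − p₀)/SE = (0.35096 − 0.45)/0.034495 = -2.871.

z = -2.871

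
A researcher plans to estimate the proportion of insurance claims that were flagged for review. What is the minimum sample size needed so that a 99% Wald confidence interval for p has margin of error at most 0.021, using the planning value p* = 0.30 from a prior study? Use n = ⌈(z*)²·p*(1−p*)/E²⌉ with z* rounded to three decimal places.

The 99% critical value is z* = 2.576.
p*(1−p*) = 0.30·0.70 = 0.2100.
Required n before rounding: 6.635776 × 0.2100 / 0.021² = 3159.893.
Rounding up, n = 3160.

n = 3160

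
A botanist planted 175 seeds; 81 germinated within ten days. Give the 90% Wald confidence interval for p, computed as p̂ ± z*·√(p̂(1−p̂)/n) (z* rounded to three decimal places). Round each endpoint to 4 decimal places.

(0.4009, 0.5249)

Sample proportion p̂ = 81/175 = 0.46286.
SE(p̂) = √(0.46286·0.53714/175) = 0.037692.
z* = 1.645 at the 90% level.
Margin of error: 1.645 × 0.037692 = 0.06200.
So the interval runs from 0.4009 to 0.5249.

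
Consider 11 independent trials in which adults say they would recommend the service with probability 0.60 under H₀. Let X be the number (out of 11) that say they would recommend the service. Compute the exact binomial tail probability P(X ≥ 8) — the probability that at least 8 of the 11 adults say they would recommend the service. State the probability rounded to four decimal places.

P = 0.2963

X ~ Binomial(n=11, p=0.60).
P(X ≥ 8) = C(11,8)·0.60^8·0.40^3 + C(11,9)·0.60^9·0.40^2 + C(11,10)·0.60^10·0.40^1 + C(11,11)·0.60^11·0.40^0.
= 0.177367 + 0.088684 + 0.026605 + 0.003628 = 0.2963.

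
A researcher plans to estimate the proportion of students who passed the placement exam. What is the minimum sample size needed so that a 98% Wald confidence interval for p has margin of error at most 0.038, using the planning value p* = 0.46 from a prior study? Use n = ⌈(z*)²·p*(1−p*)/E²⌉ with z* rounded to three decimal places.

The 98% critical value is z* = 2.326.
p*(1−p*) = 0.2484.
Required n before rounding: 5.410276 × 0.2484 / 0.038² = 930.687.
Rounding up, n = 931.

n = 931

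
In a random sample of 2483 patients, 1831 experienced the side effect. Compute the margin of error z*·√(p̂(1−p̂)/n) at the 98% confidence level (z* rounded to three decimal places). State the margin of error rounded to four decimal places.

ME = 0.0205

With x = 1831 successes in n = 2483, p̂ = 0.73741.
SE(p̂) = √(0.73741·0.26259/2483) = 0.008831.
The 98% critical value is z* = 2.326.
So ME = 0.0205.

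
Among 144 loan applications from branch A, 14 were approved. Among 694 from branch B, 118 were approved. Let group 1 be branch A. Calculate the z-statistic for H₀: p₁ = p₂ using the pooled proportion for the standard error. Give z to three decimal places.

z = -2.183

Sample proportions: p̂₁ = 14/144 = 0.09722 and p̂₂ = 118/694 = 0.17003.
Pooling: p̂ = 132/838 = 0.15752.
SE = √[p̂(1−p̂)(1/n₁+1/n₂)] = √[0.15752·0.84248·(1/144+1/694)] ≈ 0.033358.
z = (p̂₁ − p̂₂)/SE = (0.09722 − 0.17003)/0.033358 = -0.07281/0.033358 = -2.183.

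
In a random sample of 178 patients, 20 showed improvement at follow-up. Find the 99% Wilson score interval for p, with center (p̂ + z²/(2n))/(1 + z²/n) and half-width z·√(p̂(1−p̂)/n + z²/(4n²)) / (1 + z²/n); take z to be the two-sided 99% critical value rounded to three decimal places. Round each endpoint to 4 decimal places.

(0.0648, 0.1878)

p̂ = 20/178 = 0.11236; z = 2.576, so z² = 6.635776.
1 + z²/n = 1.037280.
Adjusted center: (0.11236 + z²/(2n))/1.037280 = 0.12629.
Radicand: p̂(1−p̂)/n + z²/(4n²) = 0.000560308 + 0.000052359 = 0.000612667.
Half-width = z·√(radicand)/denom = 2.576·0.024752/1.037280 = 0.06147.
Interval: 0.12629 ± 0.06147 → (0.0648, 0.1878).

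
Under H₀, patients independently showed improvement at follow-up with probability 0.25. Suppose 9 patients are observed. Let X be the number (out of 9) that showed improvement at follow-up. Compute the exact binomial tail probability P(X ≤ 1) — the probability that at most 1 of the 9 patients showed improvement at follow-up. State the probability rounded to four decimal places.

X ~ Binomial(n=9, p=0.25).
P(X ≤ 1) = C(9,0)·0.25^0·0.75^9 + C(9,1)·0.25^1·0.75^8.
= 0.075085 + 0.225254 = 0.3003.

P = 0.3003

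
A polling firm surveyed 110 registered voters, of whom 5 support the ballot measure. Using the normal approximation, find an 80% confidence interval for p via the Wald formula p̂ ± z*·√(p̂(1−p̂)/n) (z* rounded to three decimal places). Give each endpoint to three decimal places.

(0.020, 0.071)

The sample proportion is 5/110 = 0.04545.
Standard error of p̂: √(0.043388/110) = √0.000394440 = 0.019861.
For 80% confidence, z* = 1.282.
Margin of error: 1.282 × 0.019861 = 0.02546.
CI: 0.04545 ± 0.02546 = (0.020, 0.071).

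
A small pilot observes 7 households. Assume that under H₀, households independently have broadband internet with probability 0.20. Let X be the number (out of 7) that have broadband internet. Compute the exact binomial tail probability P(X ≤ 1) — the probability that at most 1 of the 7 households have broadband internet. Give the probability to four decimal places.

P = 0.5767

X ~ Binomial(n=7, p=0.20).
P(X ≤ 1) = C(7,0)·0.20^0·0.80^7 + C(7,1)·0.20^1·0.80^6.
= 0.209715 + 0.367002 = 0.5767.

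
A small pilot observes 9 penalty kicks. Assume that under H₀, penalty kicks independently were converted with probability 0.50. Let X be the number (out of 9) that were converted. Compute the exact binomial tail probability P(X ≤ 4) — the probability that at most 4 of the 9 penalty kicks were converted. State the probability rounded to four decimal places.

X is binomial with n = 9 and p = 0.50.
P(X ≤ 4) = Σ_{j=0}^{4} C(9,j)·0.50^j·0.50^{9−j}.
= 0.001953 + 0.017578 + 0.070312 + 0.164062 + 0.246094 = 0.5000.

P = 0.5000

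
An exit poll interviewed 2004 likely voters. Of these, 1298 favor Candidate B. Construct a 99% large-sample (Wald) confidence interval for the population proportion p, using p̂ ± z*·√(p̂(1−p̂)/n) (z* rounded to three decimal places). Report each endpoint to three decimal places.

(0.620, 0.675)

With x = 1298 successes in n = 2004, p̂ = 0.64770.
Standard error of p̂: √(0.228183/2004) = √0.000113864 = 0.010671.
For 99% confidence, z* = 2.576.
Margin = 2.576·0.010671 = 0.02749.
CI: 0.64770 ± 0.02749 = (0.620, 0.675).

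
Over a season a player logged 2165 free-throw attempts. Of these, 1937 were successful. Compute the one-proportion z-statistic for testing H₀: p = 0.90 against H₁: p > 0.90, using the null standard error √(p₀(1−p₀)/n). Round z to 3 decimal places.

z = -0.824

The sample proportion is 1937/2165 = 0.89469.
SE₀ = √(0.90·0.10/2165) = 0.006448.
z = (p̂ − p₀)/SE = (0.89469 − 0.90)/0.006448 = -0.824.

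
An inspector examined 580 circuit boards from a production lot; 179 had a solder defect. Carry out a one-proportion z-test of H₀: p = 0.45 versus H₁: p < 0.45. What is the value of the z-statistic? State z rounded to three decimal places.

z = -6.844

The sample proportion is 179/580 = 0.30862.
Null standard error: √(0.45·0.55/580) = √0.000426724 = 0.020657.
z = (0.30862 − 0.45)/0.020657 = -0.14138/0.020657 = -6.844.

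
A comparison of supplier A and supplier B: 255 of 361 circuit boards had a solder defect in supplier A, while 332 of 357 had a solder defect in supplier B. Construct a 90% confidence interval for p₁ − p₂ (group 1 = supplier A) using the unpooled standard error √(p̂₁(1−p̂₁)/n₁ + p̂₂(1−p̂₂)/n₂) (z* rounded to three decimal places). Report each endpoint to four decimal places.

p̂₁ = 0.70637, p̂₂ = 0.92997, so the observed difference is -0.22360.
Unpooled SE = √(p̂₁(1−p̂₁)/n₁ + p̂₂(1−p̂₂)/n₂) = √(0.000574546 + 0.000182420) = 0.027513.
The 90% critical value is z* = 1.645. Margin = 1.645·0.027513 = 0.04526.
CI: -0.22360 ± 0.04526 = (-0.2689, -0.1783).

(-0.2689, -0.1783)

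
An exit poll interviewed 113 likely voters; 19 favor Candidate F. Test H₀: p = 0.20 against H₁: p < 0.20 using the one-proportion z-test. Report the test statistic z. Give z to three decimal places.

With x = 19 successes in n = 113, p̂ = 0.16814.
Null standard error: √(0.20·0.80/113) = √0.001415929 = 0.037629.
Test statistic: z = -0.03186/0.037629 = -0.847.

z = -0.847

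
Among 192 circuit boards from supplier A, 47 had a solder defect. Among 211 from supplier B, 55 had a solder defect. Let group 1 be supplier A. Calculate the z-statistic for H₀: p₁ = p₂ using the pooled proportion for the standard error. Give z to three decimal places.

p̂₁ = 47/192 = 0.24479, p̂₂ = 55/211 = 0.26066.
Pooling: p̂ = 102/403 = 0.25310.
SE = √[p̂(1−p̂)(1/n₁+1/n₂)] = √[0.25310·0.74690·(1/192+1/211)] ≈ 0.043365.
z = -0.01587/0.043365 = -0.366.

z = -0.366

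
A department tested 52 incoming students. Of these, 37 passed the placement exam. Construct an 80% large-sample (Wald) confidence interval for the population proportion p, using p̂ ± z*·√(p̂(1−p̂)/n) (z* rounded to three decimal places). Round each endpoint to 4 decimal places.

(0.6310, 0.7921)

With x = 37 successes in n = 52, p̂ = 0.71154.
SE(p̂) = √(0.71154·0.28846/52) = 0.062826.
For 80% confidence, z* = 1.282.
Margin of error: 1.282 × 0.062826 = 0.08054.
So the interval runs from 0.6310 to 0.7921.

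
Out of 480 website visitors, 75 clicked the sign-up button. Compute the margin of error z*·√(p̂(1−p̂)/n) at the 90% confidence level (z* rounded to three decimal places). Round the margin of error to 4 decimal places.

ME = 0.0273

p̂ = 75/480 = 0.15625.
Standard error of p̂: √(0.131836/480) = √0.000274658 = 0.016573.
z* = 1.645 at the 90% level.
ME = 1.645·0.016573 = 0.0273.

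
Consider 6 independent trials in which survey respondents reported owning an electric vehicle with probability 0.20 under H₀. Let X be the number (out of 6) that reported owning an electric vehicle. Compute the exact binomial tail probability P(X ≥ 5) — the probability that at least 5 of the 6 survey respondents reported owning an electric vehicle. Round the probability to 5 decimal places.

X ~ Binomial(n=6, p=0.20).
P(X ≥ 5) = C(6,5)·0.20^5·0.80^1 + C(6,6)·0.20^6·0.80^0.
= 0.001536 + 0.000064 = 0.00160.

P = 0.00160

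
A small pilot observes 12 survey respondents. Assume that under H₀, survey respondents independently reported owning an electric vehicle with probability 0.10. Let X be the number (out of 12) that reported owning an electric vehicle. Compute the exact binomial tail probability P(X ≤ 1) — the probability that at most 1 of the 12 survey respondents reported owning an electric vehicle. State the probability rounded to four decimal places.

X ~ Binomial(n=12, p=0.10).
P(X ≤ 1) = C(12,0)·0.10^0·0.90^12 + C(12,1)·0.10^1·0.90^11.
= 0.282430 + 0.376573 = 0.6590.

P = 0.6590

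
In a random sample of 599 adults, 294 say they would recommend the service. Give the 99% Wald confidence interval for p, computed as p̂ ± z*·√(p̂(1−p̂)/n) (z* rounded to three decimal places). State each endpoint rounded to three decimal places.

(0.438, 0.543)

The sample proportion is 294/599 = 0.49082.
Standard error of p̂: √(0.249916/599) = √0.000417222 = 0.020426.
For 99% confidence, z* = 2.576.
Margin = 2.576·0.020426 = 0.05262.
So the interval runs from 0.438 to 0.543.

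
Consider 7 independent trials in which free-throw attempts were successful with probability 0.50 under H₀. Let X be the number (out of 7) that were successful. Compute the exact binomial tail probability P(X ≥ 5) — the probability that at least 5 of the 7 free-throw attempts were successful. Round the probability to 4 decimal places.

X is binomial with n = 7 and p = 0.50.
P(X ≥ 5) = C(7,5)·0.50^5·0.50^2 + C(7,6)·0.50^6·0.50^1 + C(7,7)·0.50^7·0.50^0.
= 0.164062 + 0.054688 + 0.007812 = 0.2266.

P = 0.2266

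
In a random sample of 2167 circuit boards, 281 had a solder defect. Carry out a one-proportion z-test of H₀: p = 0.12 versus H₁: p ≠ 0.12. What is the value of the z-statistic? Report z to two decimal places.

Sample proportion p̂ = 281/2167 = 0.12967.
SE₀ = √(0.12·0.88/2167) = 0.006981.
z = (p̂ − p₀)/SE = (0.12967 − 0.12)/0.006981 = 1.39.

z = 1.39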